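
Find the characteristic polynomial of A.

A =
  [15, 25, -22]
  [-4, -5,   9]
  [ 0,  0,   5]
x^3 - 15*x^2 + 75*x - 125

Expanding det(x·I − A) (e.g. by cofactor expansion or by noting that A is similar to its Jordan form J, which has the same characteristic polynomial as A) gives
  χ_A(x) = x^3 - 15*x^2 + 75*x - 125
which factors as (x - 5)^3. The eigenvalues (with algebraic multiplicities) are λ = 5 with multiplicity 3.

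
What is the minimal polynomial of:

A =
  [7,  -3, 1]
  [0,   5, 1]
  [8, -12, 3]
x^3 - 15*x^2 + 75*x - 125

The characteristic polynomial is χ_A(x) = (x - 5)^3, so the eigenvalues are known. The minimal polynomial is
  m_A(x) = Π_λ (x − λ)^{k_λ}
where k_λ is the size of the *largest* Jordan block for λ (equivalently, the smallest k with (A − λI)^k v = 0 for every generalised eigenvector v of λ).

  λ = 5: largest Jordan block has size 3, contributing (x − 5)^3

So m_A(x) = (x - 5)^3 = x^3 - 15*x^2 + 75*x - 125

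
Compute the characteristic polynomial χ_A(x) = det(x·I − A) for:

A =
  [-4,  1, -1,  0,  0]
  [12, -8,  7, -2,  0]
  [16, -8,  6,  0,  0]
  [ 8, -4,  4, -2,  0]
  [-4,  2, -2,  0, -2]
x^5 + 10*x^4 + 40*x^3 + 80*x^2 + 80*x + 32

Expanding det(x·I − A) (e.g. by cofactor expansion or by noting that A is similar to its Jordan form J, which has the same characteristic polynomial as A) gives
  χ_A(x) = x^5 + 10*x^4 + 40*x^3 + 80*x^2 + 80*x + 32
which factors as (x + 2)^5. The eigenvalues (with algebraic multiplicities) are λ = -2 with multiplicity 5.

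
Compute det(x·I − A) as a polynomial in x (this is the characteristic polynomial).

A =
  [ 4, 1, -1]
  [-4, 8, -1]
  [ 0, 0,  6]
x^3 - 18*x^2 + 108*x - 216

Expanding det(x·I − A) (e.g. by cofactor expansion or by noting that A is similar to its Jordan form J, which has the same characteristic polynomial as A) gives
  χ_A(x) = x^3 - 18*x^2 + 108*x - 216
which factors as (x - 6)^3. The eigenvalues (with algebraic multiplicities) are λ = 6 with multiplicity 3.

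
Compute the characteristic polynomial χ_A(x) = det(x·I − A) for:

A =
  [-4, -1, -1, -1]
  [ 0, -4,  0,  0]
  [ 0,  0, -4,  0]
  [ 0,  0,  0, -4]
x^4 + 16*x^3 + 96*x^2 + 256*x + 256

Expanding det(x·I − A) (e.g. by cofactor expansion or by noting that A is similar to its Jordan form J, which has the same characteristic polynomial as A) gives
  χ_A(x) = x^4 + 16*x^3 + 96*x^2 + 256*x + 256
which factors as (x + 4)^4. The eigenvalues (with algebraic multiplicities) are λ = -4 with multiplicity 4.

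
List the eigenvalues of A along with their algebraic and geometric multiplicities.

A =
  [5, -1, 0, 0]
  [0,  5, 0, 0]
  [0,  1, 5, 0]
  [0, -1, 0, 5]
λ = 5: alg = 4, geom = 3

Step 1 — factor the characteristic polynomial to read off the algebraic multiplicities:
  χ_A(x) = (x - 5)^4

Step 2 — compute geometric multiplicities via the rank-nullity identity g(λ) = n − rank(A − λI):
  rank(A − (5)·I) = 1, so dim ker(A − (5)·I) = n − 1 = 3

Summary:
  λ = 5: algebraic multiplicity = 4, geometric multiplicity = 3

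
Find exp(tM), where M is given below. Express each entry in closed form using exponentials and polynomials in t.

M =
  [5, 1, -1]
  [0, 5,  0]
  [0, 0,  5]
e^{tM} =
  [exp(5*t), t*exp(5*t), -t*exp(5*t)]
  [0, exp(5*t), 0]
  [0, 0, exp(5*t)]

Strategy: write M = P · J · P⁻¹ where J is a Jordan canonical form, so e^{tM} = P · e^{tJ} · P⁻¹, and e^{tJ} can be computed block-by-block.

M has Jordan form
J =
  [5, 1, 0]
  [0, 5, 0]
  [0, 0, 5]
(up to reordering of blocks).

Per-block formulas:
  For a 2×2 Jordan block J_2(5): exp(t · J_2(5)) = e^(5t)·(I + t·N), where N is the 2×2 nilpotent shift.
  For a 1×1 block at λ = 5: exp(t · [5]) = [e^(5t)].

After assembling e^{tJ} and conjugating by P, we get:

e^{tM} =
  [exp(5*t), t*exp(5*t), -t*exp(5*t)]
  [0, exp(5*t), 0]
  [0, 0, exp(5*t)]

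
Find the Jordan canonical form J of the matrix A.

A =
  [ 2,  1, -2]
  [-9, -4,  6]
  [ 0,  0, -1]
J_2(-1) ⊕ J_1(-1)

The characteristic polynomial is
  det(x·I − A) = x^3 + 3*x^2 + 3*x + 1 = (x + 1)^3

Eigenvalues and multiplicities (the geometric multiplicity of λ is n − rank(A − λI), which equals the number of Jordan blocks for λ):
  λ = -1: algebraic multiplicity = 3, geometric multiplicity = 2

Determining the block sizes for each eigenvalue:
  λ = -1: 2 blocks summing to 3 forces exactly one block of size 2 and the rest size 1 → block sizes [2, 1]

Assembling the blocks gives a Jordan form
J =
  [-1,  1,  0]
  [ 0, -1,  0]
  [ 0,  0, -1]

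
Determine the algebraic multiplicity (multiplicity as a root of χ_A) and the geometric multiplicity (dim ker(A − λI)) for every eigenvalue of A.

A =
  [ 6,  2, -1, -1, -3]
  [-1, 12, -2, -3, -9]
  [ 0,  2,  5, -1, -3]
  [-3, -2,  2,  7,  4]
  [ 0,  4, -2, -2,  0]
λ = 6: alg = 5, geom = 2

Step 1 — factor the characteristic polynomial to read off the algebraic multiplicities:
  χ_A(x) = (x - 6)^5

Step 2 — compute geometric multiplicities via the rank-nullity identity g(λ) = n − rank(A − λI):
  rank(A − (6)·I) = 3, so dim ker(A − (6)·I) = n − 3 = 2

Summary:
  λ = 6: algebraic multiplicity = 5, geometric multiplicity = 2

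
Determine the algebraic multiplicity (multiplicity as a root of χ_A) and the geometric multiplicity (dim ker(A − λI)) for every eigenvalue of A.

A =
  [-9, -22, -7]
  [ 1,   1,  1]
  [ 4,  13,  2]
λ = -2: alg = 3, geom = 1

Step 1 — factor the characteristic polynomial to read off the algebraic multiplicities:
  χ_A(x) = (x + 2)^3

Step 2 — compute geometric multiplicities via the rank-nullity identity g(λ) = n − rank(A − λI):
  rank(A − (-2)·I) = 2, so dim ker(A − (-2)·I) = n − 2 = 1

Summary:
  λ = -2: algebraic multiplicity = 3, geometric multiplicity = 1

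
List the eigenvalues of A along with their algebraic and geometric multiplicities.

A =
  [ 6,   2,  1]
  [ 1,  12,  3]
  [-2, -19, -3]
λ = 5: alg = 3, geom = 1

Step 1 — factor the characteristic polynomial to read off the algebraic multiplicities:
  χ_A(x) = (x - 5)^3

Step 2 — compute geometric multiplicities via the rank-nullity identity g(λ) = n − rank(A − λI):
  rank(A − (5)·I) = 2, so dim ker(A − (5)·I) = n − 2 = 1

Summary:
  λ = 5: algebraic multiplicity = 3, geometric multiplicity = 1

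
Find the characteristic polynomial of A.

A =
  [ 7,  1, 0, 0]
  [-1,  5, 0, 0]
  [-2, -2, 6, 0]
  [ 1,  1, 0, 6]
x^4 - 24*x^3 + 216*x^2 - 864*x + 1296

Expanding det(x·I − A) (e.g. by cofactor expansion or by noting that A is similar to its Jordan form J, which has the same characteristic polynomial as A) gives
  χ_A(x) = x^4 - 24*x^3 + 216*x^2 - 864*x + 1296
which factors as (x - 6)^4. The eigenvalues (with algebraic multiplicities) are λ = 6 with multiplicity 4.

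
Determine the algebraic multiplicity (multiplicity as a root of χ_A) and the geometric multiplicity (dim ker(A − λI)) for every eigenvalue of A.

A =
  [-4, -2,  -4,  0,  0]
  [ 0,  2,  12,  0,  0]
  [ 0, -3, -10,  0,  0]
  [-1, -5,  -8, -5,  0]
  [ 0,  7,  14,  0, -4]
λ = -5: alg = 1, geom = 1; λ = -4: alg = 4, geom = 3

Step 1 — factor the characteristic polynomial to read off the algebraic multiplicities:
  χ_A(x) = (x + 4)^4*(x + 5)

Step 2 — compute geometric multiplicities via the rank-nullity identity g(λ) = n − rank(A − λI):
  rank(A − (-5)·I) = 4, so dim ker(A − (-5)·I) = n − 4 = 1
  rank(A − (-4)·I) = 2, so dim ker(A − (-4)·I) = n − 2 = 3

Summary:
  λ = -5: algebraic multiplicity = 1, geometric multiplicity = 1
  λ = -4: algebraic multiplicity = 4, geometric multiplicity = 3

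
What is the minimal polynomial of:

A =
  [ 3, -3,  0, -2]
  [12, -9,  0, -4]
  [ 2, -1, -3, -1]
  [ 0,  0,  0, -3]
x^2 + 6*x + 9

The characteristic polynomial is χ_A(x) = (x + 3)^4, so the eigenvalues are known. The minimal polynomial is
  m_A(x) = Π_λ (x − λ)^{k_λ}
where k_λ is the size of the *largest* Jordan block for λ (equivalently, the smallest k with (A − λI)^k v = 0 for every generalised eigenvector v of λ).

  λ = -3: largest Jordan block has size 2, contributing (x + 3)^2

So m_A(x) = (x + 3)^2 = x^2 + 6*x + 9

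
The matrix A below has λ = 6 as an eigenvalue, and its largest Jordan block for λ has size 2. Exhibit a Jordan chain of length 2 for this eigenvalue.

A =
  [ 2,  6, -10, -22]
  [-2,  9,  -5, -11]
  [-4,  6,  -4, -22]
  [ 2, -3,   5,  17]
A Jordan chain for λ = 6 of length 2:
v_1 = (-4, -2, -4, 2)ᵀ
v_2 = (1, 0, 0, 0)ᵀ

Let N = A − (6)·I. We want v_2 with N^2 v_2 = 0 but N^1 v_2 ≠ 0; then v_{j-1} := N · v_j for j = 2, …, 2.

Pick v_2 = (1, 0, 0, 0)ᵀ.
Then v_1 = N · v_2 = (-4, -2, -4, 2)ᵀ.

Sanity check: (A − (6)·I) v_1 = (0, 0, 0, 0)ᵀ = 0. ✓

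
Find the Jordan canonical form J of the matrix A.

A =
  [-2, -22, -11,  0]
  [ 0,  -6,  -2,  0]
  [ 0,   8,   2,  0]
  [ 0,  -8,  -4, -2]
J_2(-2) ⊕ J_1(-2) ⊕ J_1(-2)

The characteristic polynomial is
  det(x·I − A) = x^4 + 8*x^3 + 24*x^2 + 32*x + 16 = (x + 2)^4

Eigenvalues and multiplicities (the geometric multiplicity of λ is n − rank(A − λI), which equals the number of Jordan blocks for λ):
  λ = -2: algebraic multiplicity = 4, geometric multiplicity = 3

Determining the block sizes for each eigenvalue:
  λ = -2: 3 blocks summing to 4 forces exactly one block of size 2 and the rest size 1 → block sizes [2, 1, 1]

Assembling the blocks gives a Jordan form
J =
  [-2,  1,  0,  0]
  [ 0, -2,  0,  0]
  [ 0,  0, -2,  0]
  [ 0,  0,  0, -2]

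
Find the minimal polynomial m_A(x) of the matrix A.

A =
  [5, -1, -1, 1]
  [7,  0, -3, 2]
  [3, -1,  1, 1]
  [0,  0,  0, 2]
x^3 - 6*x^2 + 12*x - 8

The characteristic polynomial is χ_A(x) = (x - 2)^4, so the eigenvalues are known. The minimal polynomial is
  m_A(x) = Π_λ (x − λ)^{k_λ}
where k_λ is the size of the *largest* Jordan block for λ (equivalently, the smallest k with (A − λI)^k v = 0 for every generalised eigenvector v of λ).

  λ = 2: largest Jordan block has size 3, contributing (x − 2)^3

So m_A(x) = (x - 2)^3 = x^3 - 6*x^2 + 12*x - 8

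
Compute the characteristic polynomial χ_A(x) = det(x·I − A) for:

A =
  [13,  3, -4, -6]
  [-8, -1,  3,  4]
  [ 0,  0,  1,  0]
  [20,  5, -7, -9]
x^4 - 4*x^3 + 6*x^2 - 4*x + 1

Expanding det(x·I − A) (e.g. by cofactor expansion or by noting that A is similar to its Jordan form J, which has the same characteristic polynomial as A) gives
  χ_A(x) = x^4 - 4*x^3 + 6*x^2 - 4*x + 1
which factors as (x - 1)^4. The eigenvalues (with algebraic multiplicities) are λ = 1 with multiplicity 4.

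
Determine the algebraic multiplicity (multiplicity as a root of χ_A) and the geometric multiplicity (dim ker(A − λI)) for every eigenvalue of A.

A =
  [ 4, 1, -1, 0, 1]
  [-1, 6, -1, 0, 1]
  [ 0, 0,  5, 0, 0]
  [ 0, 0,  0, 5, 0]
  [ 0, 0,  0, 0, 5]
λ = 5: alg = 5, geom = 4

Step 1 — factor the characteristic polynomial to read off the algebraic multiplicities:
  χ_A(x) = (x - 5)^5

Step 2 — compute geometric multiplicities via the rank-nullity identity g(λ) = n − rank(A − λI):
  rank(A − (5)·I) = 1, so dim ker(A − (5)·I) = n − 1 = 4

Summary:
  λ = 5: algebraic multiplicity = 5, geometric multiplicity = 4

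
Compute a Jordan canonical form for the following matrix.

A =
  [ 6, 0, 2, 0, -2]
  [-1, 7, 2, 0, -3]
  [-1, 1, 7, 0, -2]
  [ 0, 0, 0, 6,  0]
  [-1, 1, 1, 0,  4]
J_3(6) ⊕ J_1(6) ⊕ J_1(6)

The characteristic polynomial is
  det(x·I − A) = x^5 - 30*x^4 + 360*x^3 - 2160*x^2 + 6480*x - 7776 = (x - 6)^5

Eigenvalues and multiplicities (the geometric multiplicity of λ is n − rank(A − λI), which equals the number of Jordan blocks for λ):
  λ = 6: algebraic multiplicity = 5, geometric multiplicity = 3

Determining the block sizes for each eigenvalue:
  λ = 6: with am = 5 and gm = 3, the partition is not yet determined (e.g. several partitions of 5 into 3 parts exist). Let N = A − (6)·I. Computing rank(N^1) = 2, rank(N^2) = 1, rank(N^3) = 0; the number of blocks of size ≥ j is rank(N^{j−1}) − rank(N^j), giving [3, 1, 1]. So we have 1 block(s) of size 3, 2 block(s) of size 1 → block sizes [3, 1, 1]

Assembling the blocks gives a Jordan form
J =
  [6, 1, 0, 0, 0]
  [0, 6, 1, 0, 0]
  [0, 0, 6, 0, 0]
  [0, 0, 0, 6, 0]
  [0, 0, 0, 0, 6]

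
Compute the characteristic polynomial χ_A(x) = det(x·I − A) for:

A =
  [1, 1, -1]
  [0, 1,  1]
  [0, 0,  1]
x^3 - 3*x^2 + 3*x - 1

Expanding det(x·I − A) (e.g. by cofactor expansion or by noting that A is similar to its Jordan form J, which has the same characteristic polynomial as A) gives
  χ_A(x) = x^3 - 3*x^2 + 3*x - 1
which factors as (x - 1)^3. The eigenvalues (with algebraic multiplicities) are λ = 1 with multiplicity 3.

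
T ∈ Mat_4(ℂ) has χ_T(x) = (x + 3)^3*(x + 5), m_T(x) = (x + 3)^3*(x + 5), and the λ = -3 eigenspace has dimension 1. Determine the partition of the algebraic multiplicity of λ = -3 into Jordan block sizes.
Block sizes for λ = -3: [3]

Step 1 — from the characteristic polynomial, algebraic multiplicity of λ = -3 is 3. From dim ker(T − (-3)·I) = 1, there are exactly 1 Jordan blocks for λ = -3.
Step 2 — from the minimal polynomial, the factor (x + 3)^3 tells us the largest block for λ = -3 has size 3.
Step 3 — with total size 3, 1 blocks, and largest block 3, the block sizes (in nonincreasing order) are [3].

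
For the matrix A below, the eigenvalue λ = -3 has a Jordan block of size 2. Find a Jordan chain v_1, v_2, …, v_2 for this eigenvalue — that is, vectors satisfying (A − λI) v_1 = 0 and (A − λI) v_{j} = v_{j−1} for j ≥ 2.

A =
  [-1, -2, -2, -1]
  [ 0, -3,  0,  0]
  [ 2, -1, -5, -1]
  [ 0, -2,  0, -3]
A Jordan chain for λ = -3 of length 2:
v_1 = (2, 0, 2, 0)ᵀ
v_2 = (1, 0, 0, 0)ᵀ

Let N = A − (-3)·I. We want v_2 with N^2 v_2 = 0 but N^1 v_2 ≠ 0; then v_{j-1} := N · v_j for j = 2, …, 2.

Pick v_2 = (1, 0, 0, 0)ᵀ.
Then v_1 = N · v_2 = (2, 0, 2, 0)ᵀ.

Sanity check: (A − (-3)·I) v_1 = (0, 0, 0, 0)ᵀ = 0. ✓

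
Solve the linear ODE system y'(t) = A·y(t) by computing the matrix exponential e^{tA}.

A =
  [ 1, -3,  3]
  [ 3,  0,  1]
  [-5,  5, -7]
e^{tA} =
  [-15*t^2*exp(-2*t)/2 + 3*t*exp(-2*t) + exp(-2*t), -3*t*exp(-2*t), -9*t^2*exp(-2*t)/2 + 3*t*exp(-2*t)]
  [5*t^2*exp(-2*t) + 3*t*exp(-2*t), 2*t*exp(-2*t) + exp(-2*t), 3*t^2*exp(-2*t) + t*exp(-2*t)]
  [25*t^2*exp(-2*t)/2 - 5*t*exp(-2*t), 5*t*exp(-2*t), 15*t^2*exp(-2*t)/2 - 5*t*exp(-2*t) + exp(-2*t)]

Strategy: write A = P · J · P⁻¹ where J is a Jordan canonical form, so e^{tA} = P · e^{tJ} · P⁻¹, and e^{tJ} can be computed block-by-block.

A has Jordan form
J =
  [-2,  1,  0]
  [ 0, -2,  1]
  [ 0,  0, -2]
(up to reordering of blocks).

Per-block formulas:
  For a 3×3 Jordan block J_3(-2): exp(t · J_3(-2)) = e^(-2t)·(I + t·N + (t^2/2)·N^2), where N is the 3×3 nilpotent shift.

After assembling e^{tJ} and conjugating by P, we get:

e^{tA} =
  [-15*t^2*exp(-2*t)/2 + 3*t*exp(-2*t) + exp(-2*t), -3*t*exp(-2*t), -9*t^2*exp(-2*t)/2 + 3*t*exp(-2*t)]
  [5*t^2*exp(-2*t) + 3*t*exp(-2*t), 2*t*exp(-2*t) + exp(-2*t), 3*t^2*exp(-2*t) + t*exp(-2*t)]
  [25*t^2*exp(-2*t)/2 - 5*t*exp(-2*t), 5*t*exp(-2*t), 15*t^2*exp(-2*t)/2 - 5*t*exp(-2*t) + exp(-2*t)]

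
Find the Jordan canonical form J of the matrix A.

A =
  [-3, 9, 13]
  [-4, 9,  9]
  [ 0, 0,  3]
J_3(3)

The characteristic polynomial is
  det(x·I − A) = x^3 - 9*x^2 + 27*x - 27 = (x - 3)^3

Eigenvalues and multiplicities (the geometric multiplicity of λ is n − rank(A − λI), which equals the number of Jordan blocks for λ):
  λ = 3: algebraic multiplicity = 3, geometric multiplicity = 1

Determining the block sizes for each eigenvalue:
  λ = 3: one block (gm = 1), so the single block has size am = 3 → block sizes [3]

Assembling the blocks gives a Jordan form
J =
  [3, 1, 0]
  [0, 3, 1]
  [0, 0, 3]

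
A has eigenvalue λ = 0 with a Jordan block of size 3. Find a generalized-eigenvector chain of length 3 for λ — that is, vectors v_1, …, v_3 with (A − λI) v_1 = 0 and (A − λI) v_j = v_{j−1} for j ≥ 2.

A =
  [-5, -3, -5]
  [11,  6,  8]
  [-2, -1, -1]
A Jordan chain for λ = 0 of length 3:
v_1 = (2, -5, 1)ᵀ
v_2 = (-5, 11, -2)ᵀ
v_3 = (1, 0, 0)ᵀ

Let N = A − (0)·I. We want v_3 with N^3 v_3 = 0 but N^2 v_3 ≠ 0; then v_{j-1} := N · v_j for j = 3, …, 2.

Pick v_3 = (1, 0, 0)ᵀ.
Then v_2 = N · v_3 = (-5, 11, -2)ᵀ.
Then v_1 = N · v_2 = (2, -5, 1)ᵀ.

Sanity check: (A − (0)·I) v_1 = (0, 0, 0)ᵀ = 0. ✓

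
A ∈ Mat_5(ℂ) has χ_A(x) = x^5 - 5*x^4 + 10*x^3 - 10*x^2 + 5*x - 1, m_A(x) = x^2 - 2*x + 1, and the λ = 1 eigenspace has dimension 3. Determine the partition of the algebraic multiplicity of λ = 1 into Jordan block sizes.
Block sizes for λ = 1: [2, 2, 1]

Step 1 — from the characteristic polynomial, algebraic multiplicity of λ = 1 is 5. From dim ker(A − (1)·I) = 3, there are exactly 3 Jordan blocks for λ = 1.
Step 2 — from the minimal polynomial, the factor (x − 1)^2 tells us the largest block for λ = 1 has size 2.
Step 3 — with total size 5, 3 blocks, and largest block 2, the block sizes (in nonincreasing order) are [2, 2, 1].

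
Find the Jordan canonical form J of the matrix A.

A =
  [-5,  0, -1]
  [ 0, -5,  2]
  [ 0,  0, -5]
J_2(-5) ⊕ J_1(-5)

The characteristic polynomial is
  det(x·I − A) = x^3 + 15*x^2 + 75*x + 125 = (x + 5)^3

Eigenvalues and multiplicities (the geometric multiplicity of λ is n − rank(A − λI), which equals the number of Jordan blocks for λ):
  λ = -5: algebraic multiplicity = 3, geometric multiplicity = 2

Determining the block sizes for each eigenvalue:
  λ = -5: 2 blocks summing to 3 forces exactly one block of size 2 and the rest size 1 → block sizes [2, 1]

Assembling the blocks gives a Jordan form
J =
  [-5,  1,  0]
  [ 0, -5,  0]
  [ 0,  0, -5]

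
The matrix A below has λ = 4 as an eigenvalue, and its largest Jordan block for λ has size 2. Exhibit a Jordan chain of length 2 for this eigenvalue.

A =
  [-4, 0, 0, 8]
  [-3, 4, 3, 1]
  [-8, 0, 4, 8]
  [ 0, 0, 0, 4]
A Jordan chain for λ = 4 of length 2:
v_1 = (0, 3, 0, 0)ᵀ
v_2 = (0, 0, 1, 0)ᵀ

Let N = A − (4)·I. We want v_2 with N^2 v_2 = 0 but N^1 v_2 ≠ 0; then v_{j-1} := N · v_j for j = 2, …, 2.

Pick v_2 = (0, 0, 1, 0)ᵀ.
Then v_1 = N · v_2 = (0, 3, 0, 0)ᵀ.

Sanity check: (A − (4)·I) v_1 = (0, 0, 0, 0)ᵀ = 0. ✓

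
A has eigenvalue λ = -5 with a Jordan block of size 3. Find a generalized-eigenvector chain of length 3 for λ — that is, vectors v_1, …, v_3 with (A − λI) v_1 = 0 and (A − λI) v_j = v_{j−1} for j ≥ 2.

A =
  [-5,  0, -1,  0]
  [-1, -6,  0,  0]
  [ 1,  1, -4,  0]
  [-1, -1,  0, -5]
A Jordan chain for λ = -5 of length 3:
v_1 = (-1, 1, 0, 1)ᵀ
v_2 = (0, -1, 1, -1)ᵀ
v_3 = (1, 0, 0, 0)ᵀ

Let N = A − (-5)·I. We want v_3 with N^3 v_3 = 0 but N^2 v_3 ≠ 0; then v_{j-1} := N · v_j for j = 3, …, 2.

Pick v_3 = (1, 0, 0, 0)ᵀ.
Then v_2 = N · v_3 = (0, -1, 1, -1)ᵀ.
Then v_1 = N · v_2 = (-1, 1, 0, 1)ᵀ.

Sanity check: (A − (-5)·I) v_1 = (0, 0, 0, 0)ᵀ = 0. ✓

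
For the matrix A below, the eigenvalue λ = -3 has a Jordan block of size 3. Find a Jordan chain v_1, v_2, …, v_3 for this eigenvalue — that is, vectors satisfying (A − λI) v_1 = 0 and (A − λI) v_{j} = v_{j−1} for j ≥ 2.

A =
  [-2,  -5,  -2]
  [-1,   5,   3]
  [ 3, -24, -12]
A Jordan chain for λ = -3 of length 3:
v_1 = (3, -3, 9)ᵀ
v_2 = (-5, 8, -24)ᵀ
v_3 = (0, 1, 0)ᵀ

Let N = A − (-3)·I. We want v_3 with N^3 v_3 = 0 but N^2 v_3 ≠ 0; then v_{j-1} := N · v_j for j = 3, …, 2.

Pick v_3 = (0, 1, 0)ᵀ.
Then v_2 = N · v_3 = (-5, 8, -24)ᵀ.
Then v_1 = N · v_2 = (3, -3, 9)ᵀ.

Sanity check: (A − (-3)·I) v_1 = (0, 0, 0)ᵀ = 0. ✓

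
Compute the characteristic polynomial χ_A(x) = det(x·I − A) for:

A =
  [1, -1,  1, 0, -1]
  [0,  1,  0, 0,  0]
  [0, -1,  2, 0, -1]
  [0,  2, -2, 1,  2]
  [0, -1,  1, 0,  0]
x^5 - 5*x^4 + 10*x^3 - 10*x^2 + 5*x - 1

Expanding det(x·I − A) (e.g. by cofactor expansion or by noting that A is similar to its Jordan form J, which has the same characteristic polynomial as A) gives
  χ_A(x) = x^5 - 5*x^4 + 10*x^3 - 10*x^2 + 5*x - 1
which factors as (x - 1)^5. The eigenvalues (with algebraic multiplicities) are λ = 1 with multiplicity 5.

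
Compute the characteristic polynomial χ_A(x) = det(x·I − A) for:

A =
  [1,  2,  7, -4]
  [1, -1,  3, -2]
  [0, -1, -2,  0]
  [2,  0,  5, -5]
x^4 + 7*x^3 + 18*x^2 + 20*x + 8

Expanding det(x·I − A) (e.g. by cofactor expansion or by noting that A is similar to its Jordan form J, which has the same characteristic polynomial as A) gives
  χ_A(x) = x^4 + 7*x^3 + 18*x^2 + 20*x + 8
which factors as (x + 1)*(x + 2)^3. The eigenvalues (with algebraic multiplicities) are λ = -2 with multiplicity 3, λ = -1 with multiplicity 1.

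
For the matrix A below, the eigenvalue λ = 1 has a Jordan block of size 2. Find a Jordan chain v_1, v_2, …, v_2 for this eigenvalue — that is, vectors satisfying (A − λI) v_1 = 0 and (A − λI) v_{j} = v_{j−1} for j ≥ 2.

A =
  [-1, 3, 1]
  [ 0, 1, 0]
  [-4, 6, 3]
A Jordan chain for λ = 1 of length 2:
v_1 = (-2, 0, -4)ᵀ
v_2 = (1, 0, 0)ᵀ

Let N = A − (1)·I. We want v_2 with N^2 v_2 = 0 but N^1 v_2 ≠ 0; then v_{j-1} := N · v_j for j = 2, …, 2.

Pick v_2 = (1, 0, 0)ᵀ.
Then v_1 = N · v_2 = (-2, 0, -4)ᵀ.

Sanity check: (A − (1)·I) v_1 = (0, 0, 0)ᵀ = 0. ✓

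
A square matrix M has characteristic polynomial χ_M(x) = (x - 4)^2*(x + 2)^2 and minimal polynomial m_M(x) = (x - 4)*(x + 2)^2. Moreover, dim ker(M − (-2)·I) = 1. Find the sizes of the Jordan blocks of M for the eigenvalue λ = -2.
Block sizes for λ = -2: [2]

Step 1 — from the characteristic polynomial, algebraic multiplicity of λ = -2 is 2. From dim ker(M − (-2)·I) = 1, there are exactly 1 Jordan blocks for λ = -2.
Step 2 — from the minimal polynomial, the factor (x + 2)^2 tells us the largest block for λ = -2 has size 2.
Step 3 — with total size 2, 1 blocks, and largest block 2, the block sizes (in nonincreasing order) are [2].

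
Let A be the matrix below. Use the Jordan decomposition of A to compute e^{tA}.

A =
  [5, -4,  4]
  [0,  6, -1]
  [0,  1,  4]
e^{tA} =
  [exp(5*t), -4*t*exp(5*t), 4*t*exp(5*t)]
  [0, t*exp(5*t) + exp(5*t), -t*exp(5*t)]
  [0, t*exp(5*t), -t*exp(5*t) + exp(5*t)]

Strategy: write A = P · J · P⁻¹ where J is a Jordan canonical form, so e^{tA} = P · e^{tJ} · P⁻¹, and e^{tJ} can be computed block-by-block.

A has Jordan form
J =
  [5, 1, 0]
  [0, 5, 0]
  [0, 0, 5]
(up to reordering of blocks).

Per-block formulas:
  For a 1×1 block at λ = 5: exp(t · [5]) = [e^(5t)].
  For a 2×2 Jordan block J_2(5): exp(t · J_2(5)) = e^(5t)·(I + t·N), where N is the 2×2 nilpotent shift.

After assembling e^{tJ} and conjugating by P, we get:

e^{tA} =
  [exp(5*t), -4*t*exp(5*t), 4*t*exp(5*t)]
  [0, t*exp(5*t) + exp(5*t), -t*exp(5*t)]
  [0, t*exp(5*t), -t*exp(5*t) + exp(5*t)]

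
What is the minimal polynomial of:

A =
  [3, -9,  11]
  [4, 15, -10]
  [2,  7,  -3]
x^3 - 15*x^2 + 75*x - 125

The characteristic polynomial is χ_A(x) = (x - 5)^3, so the eigenvalues are known. The minimal polynomial is
  m_A(x) = Π_λ (x − λ)^{k_λ}
where k_λ is the size of the *largest* Jordan block for λ (equivalently, the smallest k with (A − λI)^k v = 0 for every generalised eigenvector v of λ).

  λ = 5: largest Jordan block has size 3, contributing (x − 5)^3

So m_A(x) = (x - 5)^3 = x^3 - 15*x^2 + 75*x - 125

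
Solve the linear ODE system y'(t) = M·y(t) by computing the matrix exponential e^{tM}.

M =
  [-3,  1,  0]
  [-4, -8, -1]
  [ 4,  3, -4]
e^{tM} =
  [2*t*exp(-5*t) + exp(-5*t), -t^2*exp(-5*t)/2 + t*exp(-5*t), -t^2*exp(-5*t)/2]
  [-4*t*exp(-5*t), t^2*exp(-5*t) - 3*t*exp(-5*t) + exp(-5*t), t^2*exp(-5*t) - t*exp(-5*t)]
  [4*t*exp(-5*t), -t^2*exp(-5*t) + 3*t*exp(-5*t), -t^2*exp(-5*t) + t*exp(-5*t) + exp(-5*t)]

Strategy: write M = P · J · P⁻¹ where J is a Jordan canonical form, so e^{tM} = P · e^{tJ} · P⁻¹, and e^{tJ} can be computed block-by-block.

M has Jordan form
J =
  [-5,  1,  0]
  [ 0, -5,  1]
  [ 0,  0, -5]
(up to reordering of blocks).

Per-block formulas:
  For a 3×3 Jordan block J_3(-5): exp(t · J_3(-5)) = e^(-5t)·(I + t·N + (t^2/2)·N^2), where N is the 3×3 nilpotent shift.

After assembling e^{tJ} and conjugating by P, we get:

e^{tM} =
  [2*t*exp(-5*t) + exp(-5*t), -t^2*exp(-5*t)/2 + t*exp(-5*t), -t^2*exp(-5*t)/2]
  [-4*t*exp(-5*t), t^2*exp(-5*t) - 3*t*exp(-5*t) + exp(-5*t), t^2*exp(-5*t) - t*exp(-5*t)]
  [4*t*exp(-5*t), -t^2*exp(-5*t) + 3*t*exp(-5*t), -t^2*exp(-5*t) + t*exp(-5*t) + exp(-5*t)]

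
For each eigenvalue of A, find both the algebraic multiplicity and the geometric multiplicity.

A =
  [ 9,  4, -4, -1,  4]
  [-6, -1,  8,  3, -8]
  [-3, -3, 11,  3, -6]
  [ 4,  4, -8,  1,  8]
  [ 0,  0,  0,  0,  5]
λ = 5: alg = 5, geom = 3

Step 1 — factor the characteristic polynomial to read off the algebraic multiplicities:
  χ_A(x) = (x - 5)^5

Step 2 — compute geometric multiplicities via the rank-nullity identity g(λ) = n − rank(A − λI):
  rank(A − (5)·I) = 2, so dim ker(A − (5)·I) = n − 2 = 3

Summary:
  λ = 5: algebraic multiplicity = 5, geometric multiplicity = 3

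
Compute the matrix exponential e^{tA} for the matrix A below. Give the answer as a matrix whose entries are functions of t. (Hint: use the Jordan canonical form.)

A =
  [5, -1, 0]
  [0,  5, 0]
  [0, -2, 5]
e^{tA} =
  [exp(5*t), -t*exp(5*t), 0]
  [0, exp(5*t), 0]
  [0, -2*t*exp(5*t), exp(5*t)]

Strategy: write A = P · J · P⁻¹ where J is a Jordan canonical form, so e^{tA} = P · e^{tJ} · P⁻¹, and e^{tJ} can be computed block-by-block.

A has Jordan form
J =
  [5, 1, 0]
  [0, 5, 0]
  [0, 0, 5]
(up to reordering of blocks).

Per-block formulas:
  For a 2×2 Jordan block J_2(5): exp(t · J_2(5)) = e^(5t)·(I + t·N), where N is the 2×2 nilpotent shift.
  For a 1×1 block at λ = 5: exp(t · [5]) = [e^(5t)].

After assembling e^{tJ} and conjugating by P, we get:

e^{tA} =
  [exp(5*t), -t*exp(5*t), 0]
  [0, exp(5*t), 0]
  [0, -2*t*exp(5*t), exp(5*t)]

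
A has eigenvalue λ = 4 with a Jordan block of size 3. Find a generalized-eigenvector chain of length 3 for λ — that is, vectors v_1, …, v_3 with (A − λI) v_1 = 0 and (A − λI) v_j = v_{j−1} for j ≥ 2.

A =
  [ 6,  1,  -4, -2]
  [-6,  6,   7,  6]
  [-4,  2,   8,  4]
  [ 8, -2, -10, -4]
A Jordan chain for λ = 4 of length 3:
v_1 = (-2, -4, -4, 4)ᵀ
v_2 = (2, -6, -4, 8)ᵀ
v_3 = (1, 0, 0, 0)ᵀ

Let N = A − (4)·I. We want v_3 with N^3 v_3 = 0 but N^2 v_3 ≠ 0; then v_{j-1} := N · v_j for j = 3, …, 2.

Pick v_3 = (1, 0, 0, 0)ᵀ.
Then v_2 = N · v_3 = (2, -6, -4, 8)ᵀ.
Then v_1 = N · v_2 = (-2, -4, -4, 4)ᵀ.

Sanity check: (A − (4)·I) v_1 = (0, 0, 0, 0)ᵀ = 0. ✓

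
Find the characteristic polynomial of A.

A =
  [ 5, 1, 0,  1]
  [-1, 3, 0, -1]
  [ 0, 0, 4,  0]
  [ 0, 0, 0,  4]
x^4 - 16*x^3 + 96*x^2 - 256*x + 256

Expanding det(x·I − A) (e.g. by cofactor expansion or by noting that A is similar to its Jordan form J, which has the same characteristic polynomial as A) gives
  χ_A(x) = x^4 - 16*x^3 + 96*x^2 - 256*x + 256
which factors as (x - 4)^4. The eigenvalues (with algebraic multiplicities) are λ = 4 with multiplicity 4.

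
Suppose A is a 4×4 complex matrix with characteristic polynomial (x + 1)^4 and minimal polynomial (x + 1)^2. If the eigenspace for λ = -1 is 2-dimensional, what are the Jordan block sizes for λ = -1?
Block sizes for λ = -1: [2, 2]

Step 1 — from the characteristic polynomial, algebraic multiplicity of λ = -1 is 4. From dim ker(A − (-1)·I) = 2, there are exactly 2 Jordan blocks for λ = -1.
Step 2 — from the minimal polynomial, the factor (x + 1)^2 tells us the largest block for λ = -1 has size 2.
Step 3 — with total size 4, 2 blocks, and largest block 2, the block sizes (in nonincreasing order) are [2, 2].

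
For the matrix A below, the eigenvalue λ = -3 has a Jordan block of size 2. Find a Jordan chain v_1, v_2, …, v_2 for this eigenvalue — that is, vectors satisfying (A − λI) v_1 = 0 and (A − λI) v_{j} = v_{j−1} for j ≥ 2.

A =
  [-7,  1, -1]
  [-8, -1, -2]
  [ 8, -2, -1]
A Jordan chain for λ = -3 of length 2:
v_1 = (-4, -8, 8)ᵀ
v_2 = (1, 0, 0)ᵀ

Let N = A − (-3)·I. We want v_2 with N^2 v_2 = 0 but N^1 v_2 ≠ 0; then v_{j-1} := N · v_j for j = 2, …, 2.

Pick v_2 = (1, 0, 0)ᵀ.
Then v_1 = N · v_2 = (-4, -8, 8)ᵀ.

Sanity check: (A − (-3)·I) v_1 = (0, 0, 0)ᵀ = 0. ✓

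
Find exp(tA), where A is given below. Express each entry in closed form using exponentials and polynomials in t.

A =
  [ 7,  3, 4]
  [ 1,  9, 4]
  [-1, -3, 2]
e^{tA} =
  [t*exp(6*t) + exp(6*t), 3*t*exp(6*t), 4*t*exp(6*t)]
  [t*exp(6*t), 3*t*exp(6*t) + exp(6*t), 4*t*exp(6*t)]
  [-t*exp(6*t), -3*t*exp(6*t), -4*t*exp(6*t) + exp(6*t)]

Strategy: write A = P · J · P⁻¹ where J is a Jordan canonical form, so e^{tA} = P · e^{tJ} · P⁻¹, and e^{tJ} can be computed block-by-block.

A has Jordan form
J =
  [6, 1, 0]
  [0, 6, 0]
  [0, 0, 6]
(up to reordering of blocks).

Per-block formulas:
  For a 2×2 Jordan block J_2(6): exp(t · J_2(6)) = e^(6t)·(I + t·N), where N is the 2×2 nilpotent shift.
  For a 1×1 block at λ = 6: exp(t · [6]) = [e^(6t)].

After assembling e^{tJ} and conjugating by P, we get:

e^{tA} =
  [t*exp(6*t) + exp(6*t), 3*t*exp(6*t), 4*t*exp(6*t)]
  [t*exp(6*t), 3*t*exp(6*t) + exp(6*t), 4*t*exp(6*t)]
  [-t*exp(6*t), -3*t*exp(6*t), -4*t*exp(6*t) + exp(6*t)]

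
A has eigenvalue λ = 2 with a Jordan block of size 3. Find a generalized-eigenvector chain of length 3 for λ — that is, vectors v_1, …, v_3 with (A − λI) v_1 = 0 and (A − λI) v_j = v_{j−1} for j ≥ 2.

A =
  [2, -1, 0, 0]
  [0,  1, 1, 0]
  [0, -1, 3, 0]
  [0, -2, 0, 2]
A Jordan chain for λ = 2 of length 3:
v_1 = (1, 0, 0, 2)ᵀ
v_2 = (-1, -1, -1, -2)ᵀ
v_3 = (0, 1, 0, 0)ᵀ

Let N = A − (2)·I. We want v_3 with N^3 v_3 = 0 but N^2 v_3 ≠ 0; then v_{j-1} := N · v_j for j = 3, …, 2.

Pick v_3 = (0, 1, 0, 0)ᵀ.
Then v_2 = N · v_3 = (-1, -1, -1, -2)ᵀ.
Then v_1 = N · v_2 = (1, 0, 0, 2)ᵀ.

Sanity check: (A − (2)·I) v_1 = (0, 0, 0, 0)ᵀ = 0. ✓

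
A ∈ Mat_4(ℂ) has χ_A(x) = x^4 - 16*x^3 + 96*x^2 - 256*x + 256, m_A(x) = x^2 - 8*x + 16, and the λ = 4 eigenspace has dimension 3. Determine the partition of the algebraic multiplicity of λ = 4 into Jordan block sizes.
Block sizes for λ = 4: [2, 1, 1]

Step 1 — from the characteristic polynomial, algebraic multiplicity of λ = 4 is 4. From dim ker(A − (4)·I) = 3, there are exactly 3 Jordan blocks for λ = 4.
Step 2 — from the minimal polynomial, the factor (x − 4)^2 tells us the largest block for λ = 4 has size 2.
Step 3 — with total size 4, 3 blocks, and largest block 2, the block sizes (in nonincreasing order) are [2, 1, 1].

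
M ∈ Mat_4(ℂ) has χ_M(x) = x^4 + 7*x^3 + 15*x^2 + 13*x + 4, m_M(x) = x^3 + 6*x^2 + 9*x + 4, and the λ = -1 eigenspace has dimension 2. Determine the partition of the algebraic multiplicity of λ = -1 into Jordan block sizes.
Block sizes for λ = -1: [2, 1]

Step 1 — from the characteristic polynomial, algebraic multiplicity of λ = -1 is 3. From dim ker(M − (-1)·I) = 2, there are exactly 2 Jordan blocks for λ = -1.
Step 2 — from the minimal polynomial, the factor (x + 1)^2 tells us the largest block for λ = -1 has size 2.
Step 3 — with total size 3, 2 blocks, and largest block 2, the block sizes (in nonincreasing order) are [2, 1].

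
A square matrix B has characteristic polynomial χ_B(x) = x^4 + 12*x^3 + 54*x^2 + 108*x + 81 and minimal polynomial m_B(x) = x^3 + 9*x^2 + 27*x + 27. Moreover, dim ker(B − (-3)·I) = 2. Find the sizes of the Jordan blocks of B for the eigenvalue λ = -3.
Block sizes for λ = -3: [3, 1]

Step 1 — from the characteristic polynomial, algebraic multiplicity of λ = -3 is 4. From dim ker(B − (-3)·I) = 2, there are exactly 2 Jordan blocks for λ = -3.
Step 2 — from the minimal polynomial, the factor (x + 3)^3 tells us the largest block for λ = -3 has size 3.
Step 3 — with total size 4, 2 blocks, and largest block 3, the block sizes (in nonincreasing order) are [3, 1].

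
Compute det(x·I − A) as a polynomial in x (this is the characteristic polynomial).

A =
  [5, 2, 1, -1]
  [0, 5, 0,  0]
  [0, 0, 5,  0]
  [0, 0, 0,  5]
x^4 - 20*x^3 + 150*x^2 - 500*x + 625

Expanding det(x·I − A) (e.g. by cofactor expansion or by noting that A is similar to its Jordan form J, which has the same characteristic polynomial as A) gives
  χ_A(x) = x^4 - 20*x^3 + 150*x^2 - 500*x + 625
which factors as (x - 5)^4. The eigenvalues (with algebraic multiplicities) are λ = 5 with multiplicity 4.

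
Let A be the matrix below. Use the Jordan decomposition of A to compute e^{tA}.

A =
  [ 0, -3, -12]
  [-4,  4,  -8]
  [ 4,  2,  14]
e^{tA} =
  [-6*t*exp(6*t) + exp(6*t), -3*t*exp(6*t), -12*t*exp(6*t)]
  [-4*t*exp(6*t), -2*t*exp(6*t) + exp(6*t), -8*t*exp(6*t)]
  [4*t*exp(6*t), 2*t*exp(6*t), 8*t*exp(6*t) + exp(6*t)]

Strategy: write A = P · J · P⁻¹ where J is a Jordan canonical form, so e^{tA} = P · e^{tJ} · P⁻¹, and e^{tJ} can be computed block-by-block.

A has Jordan form
J =
  [6, 1, 0]
  [0, 6, 0]
  [0, 0, 6]
(up to reordering of blocks).

Per-block formulas:
  For a 2×2 Jordan block J_2(6): exp(t · J_2(6)) = e^(6t)·(I + t·N), where N is the 2×2 nilpotent shift.
  For a 1×1 block at λ = 6: exp(t · [6]) = [e^(6t)].

After assembling e^{tJ} and conjugating by P, we get:

e^{tA} =
  [-6*t*exp(6*t) + exp(6*t), -3*t*exp(6*t), -12*t*exp(6*t)]
  [-4*t*exp(6*t), -2*t*exp(6*t) + exp(6*t), -8*t*exp(6*t)]
  [4*t*exp(6*t), 2*t*exp(6*t), 8*t*exp(6*t) + exp(6*t)]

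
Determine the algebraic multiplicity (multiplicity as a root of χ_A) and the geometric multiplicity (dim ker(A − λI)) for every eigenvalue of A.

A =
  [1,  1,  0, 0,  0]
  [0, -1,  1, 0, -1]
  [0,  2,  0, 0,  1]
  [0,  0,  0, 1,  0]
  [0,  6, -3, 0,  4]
λ = 1: alg = 5, geom = 3

Step 1 — factor the characteristic polynomial to read off the algebraic multiplicities:
  χ_A(x) = (x - 1)^5

Step 2 — compute geometric multiplicities via the rank-nullity identity g(λ) = n − rank(A − λI):
  rank(A − (1)·I) = 2, so dim ker(A − (1)·I) = n − 2 = 3

Summary:
  λ = 1: algebraic multiplicity = 5, geometric multiplicity = 3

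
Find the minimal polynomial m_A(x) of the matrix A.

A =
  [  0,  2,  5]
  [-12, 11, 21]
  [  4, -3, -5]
x^3 - 6*x^2 + 12*x - 8

The characteristic polynomial is χ_A(x) = (x - 2)^3, so the eigenvalues are known. The minimal polynomial is
  m_A(x) = Π_λ (x − λ)^{k_λ}
where k_λ is the size of the *largest* Jordan block for λ (equivalently, the smallest k with (A − λI)^k v = 0 for every generalised eigenvector v of λ).

  λ = 2: largest Jordan block has size 3, contributing (x − 2)^3

So m_A(x) = (x - 2)^3 = x^3 - 6*x^2 + 12*x - 8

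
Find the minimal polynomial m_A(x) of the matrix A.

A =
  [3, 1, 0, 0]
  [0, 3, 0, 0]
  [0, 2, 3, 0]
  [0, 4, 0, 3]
x^2 - 6*x + 9

The characteristic polynomial is χ_A(x) = (x - 3)^4, so the eigenvalues are known. The minimal polynomial is
  m_A(x) = Π_λ (x − λ)^{k_λ}
where k_λ is the size of the *largest* Jordan block for λ (equivalently, the smallest k with (A − λI)^k v = 0 for every generalised eigenvector v of λ).

  λ = 3: largest Jordan block has size 2, contributing (x − 3)^2

So m_A(x) = (x - 3)^2 = x^2 - 6*x + 9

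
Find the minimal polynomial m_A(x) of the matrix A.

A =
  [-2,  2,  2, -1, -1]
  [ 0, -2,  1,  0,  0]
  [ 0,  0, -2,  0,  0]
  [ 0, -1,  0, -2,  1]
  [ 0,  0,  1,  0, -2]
x^3 + 6*x^2 + 12*x + 8

The characteristic polynomial is χ_A(x) = (x + 2)^5, so the eigenvalues are known. The minimal polynomial is
  m_A(x) = Π_λ (x − λ)^{k_λ}
where k_λ is the size of the *largest* Jordan block for λ (equivalently, the smallest k with (A − λI)^k v = 0 for every generalised eigenvector v of λ).

  λ = -2: largest Jordan block has size 3, contributing (x + 2)^3

So m_A(x) = (x + 2)^3 = x^3 + 6*x^2 + 12*x + 8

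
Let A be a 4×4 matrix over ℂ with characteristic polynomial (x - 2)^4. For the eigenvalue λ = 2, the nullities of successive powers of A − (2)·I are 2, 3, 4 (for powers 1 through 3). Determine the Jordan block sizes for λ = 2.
Block sizes for λ = 2: [3, 1]

From the dimensions of kernels of powers, the number of Jordan blocks of size at least j is d_j − d_{j−1} where d_j = dim ker(N^j) (with d_0 = 0). Computing the differences gives [2, 1, 1].
The number of blocks of size exactly k is (#blocks of size ≥ k) − (#blocks of size ≥ k + 1), so the partition is: 1 block(s) of size 1, 1 block(s) of size 3.
In nonincreasing order the block sizes are [3, 1].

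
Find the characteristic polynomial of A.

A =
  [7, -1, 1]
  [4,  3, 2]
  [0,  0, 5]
x^3 - 15*x^2 + 75*x - 125

Expanding det(x·I − A) (e.g. by cofactor expansion or by noting that A is similar to its Jordan form J, which has the same characteristic polynomial as A) gives
  χ_A(x) = x^3 - 15*x^2 + 75*x - 125
which factors as (x - 5)^3. The eigenvalues (with algebraic multiplicities) are λ = 5 with multiplicity 3.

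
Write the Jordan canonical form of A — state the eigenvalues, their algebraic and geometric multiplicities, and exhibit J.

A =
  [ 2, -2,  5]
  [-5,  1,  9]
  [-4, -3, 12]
J_3(5)

The characteristic polynomial is
  det(x·I − A) = x^3 - 15*x^2 + 75*x - 125 = (x - 5)^3

Eigenvalues and multiplicities (the geometric multiplicity of λ is n − rank(A − λI), which equals the number of Jordan blocks for λ):
  λ = 5: algebraic multiplicity = 3, geometric multiplicity = 1

Determining the block sizes for each eigenvalue:
  λ = 5: one block (gm = 1), so the single block has size am = 3 → block sizes [3]

Assembling the blocks gives a Jordan form
J =
  [5, 1, 0]
  [0, 5, 1]
  [0, 0, 5]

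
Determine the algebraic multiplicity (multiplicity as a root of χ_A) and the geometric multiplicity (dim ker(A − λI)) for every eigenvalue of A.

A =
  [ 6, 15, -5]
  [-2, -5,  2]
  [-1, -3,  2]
λ = 1: alg = 3, geom = 2

Step 1 — factor the characteristic polynomial to read off the algebraic multiplicities:
  χ_A(x) = (x - 1)^3

Step 2 — compute geometric multiplicities via the rank-nullity identity g(λ) = n − rank(A − λI):
  rank(A − (1)·I) = 1, so dim ker(A − (1)·I) = n − 1 = 2

Summary:
  λ = 1: algebraic multiplicity = 3, geometric multiplicity = 2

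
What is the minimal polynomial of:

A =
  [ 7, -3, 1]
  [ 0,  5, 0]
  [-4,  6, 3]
x^2 - 10*x + 25

The characteristic polynomial is χ_A(x) = (x - 5)^3, so the eigenvalues are known. The minimal polynomial is
  m_A(x) = Π_λ (x − λ)^{k_λ}
where k_λ is the size of the *largest* Jordan block for λ (equivalently, the smallest k with (A − λI)^k v = 0 for every generalised eigenvector v of λ).

  λ = 5: largest Jordan block has size 2, contributing (x − 5)^2

So m_A(x) = (x - 5)^2 = x^2 - 10*x + 25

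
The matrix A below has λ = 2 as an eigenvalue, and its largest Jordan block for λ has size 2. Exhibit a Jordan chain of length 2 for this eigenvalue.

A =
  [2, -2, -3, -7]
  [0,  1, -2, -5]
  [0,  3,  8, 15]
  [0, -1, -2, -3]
A Jordan chain for λ = 2 of length 2:
v_1 = (-2, -1, 3, -1)ᵀ
v_2 = (0, 1, 0, 0)ᵀ

Let N = A − (2)·I. We want v_2 with N^2 v_2 = 0 but N^1 v_2 ≠ 0; then v_{j-1} := N · v_j for j = 2, …, 2.

Pick v_2 = (0, 1, 0, 0)ᵀ.
Then v_1 = N · v_2 = (-2, -1, 3, -1)ᵀ.

Sanity check: (A − (2)·I) v_1 = (0, 0, 0, 0)ᵀ = 0. ✓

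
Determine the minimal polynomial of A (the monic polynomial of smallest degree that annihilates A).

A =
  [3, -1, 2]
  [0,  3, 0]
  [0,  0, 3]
x^2 - 6*x + 9

The characteristic polynomial is χ_A(x) = (x - 3)^3, so the eigenvalues are known. The minimal polynomial is
  m_A(x) = Π_λ (x − λ)^{k_λ}
where k_λ is the size of the *largest* Jordan block for λ (equivalently, the smallest k with (A − λI)^k v = 0 for every generalised eigenvector v of λ).

  λ = 3: largest Jordan block has size 2, contributing (x − 3)^2

So m_A(x) = (x - 3)^2 = x^2 - 6*x + 9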